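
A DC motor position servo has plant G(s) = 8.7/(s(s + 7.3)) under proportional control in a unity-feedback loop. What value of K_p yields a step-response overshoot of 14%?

K_p = 5.44

From %OS = 100·exp(−πζ/√(1−ζ²)) = 14%, ζ = −ln(0.14)/√(π²+ln²(0.14)) = 0.5305.
Characteristic equation s² + 7.3s + 8.7K_p = 0 gives ζ = 7.3/(2√(8.7K_p)).
Setting ζ = 0.5305: √(8.7K_p) = 7.3/(2·0.5305) = 6.88, so K_p = 47.34/8.7 = 5.44.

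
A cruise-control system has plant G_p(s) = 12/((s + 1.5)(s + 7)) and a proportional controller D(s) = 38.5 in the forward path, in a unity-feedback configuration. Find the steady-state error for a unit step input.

The loop is type 0. Static position error constant K_pos = D(0)·G_p(0) = 38.5·1.143 = 44.
Steady-state error to a unit step: e_ss = 1/(1+K_pos) = 1/45 = 0.0222.

0.0222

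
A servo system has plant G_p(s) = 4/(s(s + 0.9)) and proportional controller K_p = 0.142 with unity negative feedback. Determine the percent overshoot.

The closed-loop denominator s² + 0.9s + 0.568 gives ω_n = √0.568 = 0.7537 and ζ = 0.9/(2ω_n) = 0.5971.
%OS = 100·exp(−πζ/√(1−ζ²)) = 100·exp(−π·0.5971/√0.6435) = 9.65%.

9.65%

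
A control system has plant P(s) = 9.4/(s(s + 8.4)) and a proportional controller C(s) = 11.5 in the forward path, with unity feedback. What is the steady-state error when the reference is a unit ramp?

0.0777

The loop has one pole at the origin (type 1). Velocity error constant K_v = lim_{s→0} s·C(s)P(s) = 11.5·9.4/8.4 = 12.87.
Steady-state error to a unit ramp: e_ss = 1/K_v = 0.0777.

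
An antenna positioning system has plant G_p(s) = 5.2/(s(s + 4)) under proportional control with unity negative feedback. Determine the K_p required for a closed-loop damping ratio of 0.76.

K_p = 1.33

Closed-loop characteristic equation: s² + 4s + K_p·5.2 = 0.
So ω_n = √(5.2K_p) and 2ζω_n = 4, giving ζ = 4/(2√(5.2K_p)).
Setting ζ = 0.76: √(5.2K_p) = 4/(2·0.76) = 2.632, so K_p = 6.925/5.2 = 1.33.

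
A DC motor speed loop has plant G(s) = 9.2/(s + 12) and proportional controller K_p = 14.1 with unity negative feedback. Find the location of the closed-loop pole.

s = -141.7

Closed-loop transfer function: T(s) = K_p·G(s)/(1 + K_p·G(s)) = 129.7/(s + 12 + 129.7) = 129.7/(s + 141.7).
The closed-loop pole is at s = −141.7.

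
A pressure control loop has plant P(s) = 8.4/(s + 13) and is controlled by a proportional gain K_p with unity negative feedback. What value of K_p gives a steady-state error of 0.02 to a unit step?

For a type-0 loop with proportional control, e_ss = 1/(1 + K_p·P(0)).
P(0) = 0.6462. Require 1/(1 + K_p·0.6462) = 0.02, so 1 + 0.6462·K_p = 50.
K_p = (50 − 1)/0.6462 = 75.8.

K_p = 75.8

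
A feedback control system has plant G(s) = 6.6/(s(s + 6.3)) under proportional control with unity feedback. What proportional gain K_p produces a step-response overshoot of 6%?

K_p = 3.38

From %OS = 100·exp(−πζ/√(1−ζ²)) = 6%, ζ = −ln(0.06)/√(π²+ln²(0.06)) = 0.6671.
Characteristic equation s² + 6.3s + 6.6K_p = 0 gives ζ = 6.3/(2√(6.6K_p)).
Setting ζ = 0.6671: √(6.6K_p) = 6.3/(2·0.6671) = 4.722, so K_p = 22.29/6.6 = 3.38.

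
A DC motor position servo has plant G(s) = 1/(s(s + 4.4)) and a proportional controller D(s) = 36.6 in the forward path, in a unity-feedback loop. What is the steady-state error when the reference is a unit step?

The open loop D(s)G(s) has a pole at the origin (type 1), so the static position error constant is infinite and e_ss = 1/(1+∞) = 0.

0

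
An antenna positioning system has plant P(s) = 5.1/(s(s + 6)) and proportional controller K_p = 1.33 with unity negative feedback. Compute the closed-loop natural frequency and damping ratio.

ω_n = 2.6 rad/s, ζ = 1.15

With unity feedback the closed-loop characteristic equation is s² + 6s + 1.33·5.1 = s² + 6s + 6.783 = 0.
So ω_n² = 6.783 ⇒ ω_n = 2.604 rad/s, and ζ = 6/(2ω_n) = 1.15.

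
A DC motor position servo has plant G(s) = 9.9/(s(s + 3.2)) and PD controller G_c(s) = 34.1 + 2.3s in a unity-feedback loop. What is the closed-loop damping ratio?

ζ = 0.707

Forward path: (34.1 + 2.3s)·9.9/(s(s+3.2)). The closed-loop characteristic equation is s² + (3.2 + 9.9·2.3)s + 9.9·34.1 = 0.
That is s² + 25.97s + 337.6 = 0, so ω_n = 18.37 rad/s and ζ = 25.97/(2·18.37) = 0.7067.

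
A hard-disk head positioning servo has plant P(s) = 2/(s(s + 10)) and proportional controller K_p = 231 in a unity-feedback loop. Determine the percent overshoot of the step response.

47.2%

The closed-loop denominator s² + 10s + 462 gives ω_n = √462 = 21.49 and ζ = 10/(2ω_n) = 0.2326.
%OS = 100·exp(−πζ/√(1−ζ²)) = 100·exp(−π·0.2326/√0.9459) = 47.2%.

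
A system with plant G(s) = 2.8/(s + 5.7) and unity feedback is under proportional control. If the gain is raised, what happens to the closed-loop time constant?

The closed-loop bandwidth 5.7+K_p·2.8 grows with K_p, so τ shrinks.

decrease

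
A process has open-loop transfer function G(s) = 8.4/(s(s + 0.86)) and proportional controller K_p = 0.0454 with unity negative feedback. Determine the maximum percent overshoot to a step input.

4.75%

Closed-loop characteristic equation: s² + 0.86s + 0.3814 = 0, so ω_n = 0.6175 rad/s and ζ = 0.86/(2·0.6175) = 0.6963.
%OS = 100·exp(−πζ/√(1−ζ²)) = 100·exp(−π·0.6963/√0.5152) = 4.75%.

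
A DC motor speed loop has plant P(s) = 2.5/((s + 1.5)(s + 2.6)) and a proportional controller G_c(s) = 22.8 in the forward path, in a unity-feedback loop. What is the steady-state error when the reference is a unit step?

0.064

The loop is type 0. Static position error constant K_pos = G_c(0)·P(0) = 22.8·0.641 = 14.62.
Steady-state error to a unit step: e_ss = 1/(1+K_pos) = 1/15.62 = 0.064.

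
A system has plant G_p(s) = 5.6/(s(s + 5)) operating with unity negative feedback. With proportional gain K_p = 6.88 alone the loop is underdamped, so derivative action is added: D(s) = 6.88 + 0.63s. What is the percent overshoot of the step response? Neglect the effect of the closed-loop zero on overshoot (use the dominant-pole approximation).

Forward path: (6.88 + 0.63s)·5.6/(s(s+5)). The closed-loop characteristic equation is s² + (5 + 5.6·0.63)s + 5.6·6.88 = 0.
That is s² + 8.528s + 38.53 = 0, so ω_n = 6.207 rad/s and ζ = 8.528/(2·6.207) = 0.687.
%OS = 100·exp(−πζ/√(1−ζ²)) = 5.13%.

5.13%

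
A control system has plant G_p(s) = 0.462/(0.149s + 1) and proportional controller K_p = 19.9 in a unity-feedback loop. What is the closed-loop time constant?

τ = 0.0146 s

Closed loop: T(s) = K_p·G_p/(1+K_p·G_p) = 9.194/(0.149s + 1 + 9.194), with pole at s = −(1 + 9.194)/0.149 = −68.41.
Closed-loop time constant τ = 1/68.41 = 0.0146 s.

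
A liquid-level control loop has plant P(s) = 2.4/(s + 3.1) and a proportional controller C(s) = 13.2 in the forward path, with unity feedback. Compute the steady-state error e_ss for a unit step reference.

0.0891

The loop is type 0. Static position error constant K_pos = C(0)·P(0) = 13.2·0.7742 = 10.22.
Steady-state error to a unit step: e_ss = 1/(1+K_pos) = 1/11.22 = 0.0891.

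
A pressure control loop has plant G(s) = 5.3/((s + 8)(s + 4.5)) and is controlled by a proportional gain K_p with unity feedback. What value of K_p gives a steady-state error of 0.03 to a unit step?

The loop is type 0, so e_ss(step) = 1/(1 + K_pos) with K_pos = K_p·G(0).
G(0) = 0.1472. Require 1/(1 + K_p·0.1472) = 0.03, so 1 + 0.1472·K_p = 33.33.
K_p = (33.33 − 1)/0.1472 = 220.

K_p = 220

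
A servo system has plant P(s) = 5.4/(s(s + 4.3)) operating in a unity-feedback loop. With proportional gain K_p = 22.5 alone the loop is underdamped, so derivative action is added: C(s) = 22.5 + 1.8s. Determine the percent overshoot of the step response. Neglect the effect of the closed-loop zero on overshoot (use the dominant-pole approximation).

7.51%

Forward path: (22.5 + 1.8s)·5.4/(s(s+4.3)). The closed-loop characteristic equation is s² + (4.3 + 5.4·1.8)s + 5.4·22.5 = 0.
That is s² + 14.02s + 121.5 = 0, so ω_n = 11.02 rad/s and ζ = 14.02/(2·11.02) = 0.636.
%OS = 100·exp(−πζ/√(1−ζ²)) = 7.51%.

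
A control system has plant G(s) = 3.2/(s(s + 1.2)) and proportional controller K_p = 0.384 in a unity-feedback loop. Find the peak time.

From 1 + K_pG(s) = 0: s² + 1.2s + 1.229 = 0 ⇒ ω_n = 1.109, ζ = 0.5413.
Damped frequency ω_d = ω_n√(1−ζ²) = 0.9321 rad/s, so peak time T_p = π/ω_d = 3.37 s.

T_p = 3.37 s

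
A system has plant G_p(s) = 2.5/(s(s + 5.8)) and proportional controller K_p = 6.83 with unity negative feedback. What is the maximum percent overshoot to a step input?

4.53%

Closed-loop characteristic equation: s² + 5.8s + 17.07 = 0, so ω_n = 4.132 rad/s and ζ = 5.8/(2·4.132) = 0.7018.
%OS = 100·exp(−πζ/√(1−ζ²)) = 100·exp(−π·0.7018/√0.5075) = 4.53%.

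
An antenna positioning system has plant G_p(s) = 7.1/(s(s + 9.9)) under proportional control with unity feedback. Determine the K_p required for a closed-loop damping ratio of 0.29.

K_p = 41

Closed-loop characteristic equation: s² + 9.9s + K_p·7.1 = 0.
So ω_n = √(7.1K_p) and 2ζω_n = 9.9, giving ζ = 9.9/(2√(7.1K_p)).
Setting ζ = 0.29: √(7.1K_p) = 9.9/(2·0.29) = 17.07, so K_p = 291.3/7.1 = 41.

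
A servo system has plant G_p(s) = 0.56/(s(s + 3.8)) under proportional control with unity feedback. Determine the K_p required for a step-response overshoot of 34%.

From %OS = 100·exp(−πζ/√(1−ζ²)) = 34%, ζ = −ln(0.34)/√(π²+ln²(0.34)) = 0.3248.
Characteristic equation s² + 3.8s + 0.56K_p = 0 gives ζ = 3.8/(2√(0.56K_p)).
Setting ζ = 0.3248: √(0.56K_p) = 3.8/(2·0.3248) = 5.85, so K_p = 34.22/0.56 = 61.1.

K_p = 61.1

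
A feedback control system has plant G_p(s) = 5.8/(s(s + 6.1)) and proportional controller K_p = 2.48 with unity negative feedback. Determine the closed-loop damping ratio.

ζ = 0.804

With unity feedback the closed-loop characteristic equation is s² + 6.1s + 2.48·5.8 = s² + 6.1s + 14.38 = 0.
So ω_n² = 14.38 ⇒ ω_n = 3.793 rad/s, and ζ = 6.1/(2ω_n) = 0.804.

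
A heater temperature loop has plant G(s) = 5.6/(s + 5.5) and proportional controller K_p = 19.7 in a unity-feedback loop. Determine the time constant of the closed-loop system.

τ = 0.00863 s

Closed-loop transfer function: T(s) = K_p·G(s)/(1 + K_p·G(s)) = 110.3/(s + 5.5 + 110.3) = 110.3/(s + 115.8).
Time constant τ = 1/115.8 = 0.00863 s.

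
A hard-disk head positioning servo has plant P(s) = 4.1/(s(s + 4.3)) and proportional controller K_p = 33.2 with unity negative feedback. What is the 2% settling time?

The closed-loop denominator s² + 4.3s + 136.1 gives ω_n = √136.1 = 11.67 and ζ = 4.3/(2ω_n) = 0.1843.
2% settling time T_s ≈ 4/(ζω_n) = 4/2.15 = 1.86 s.

T_s ≈ 1.86 s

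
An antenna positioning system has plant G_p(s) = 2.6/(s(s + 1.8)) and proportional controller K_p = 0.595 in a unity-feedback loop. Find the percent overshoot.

Closed-loop characteristic equation: s² + 1.8s + 1.547 = 0, so ω_n = 1.244 rad/s and ζ = 1.8/(2·1.244) = 0.7236.
%OS = 100·exp(−πζ/√(1−ζ²)) = 100·exp(−π·0.7236/√0.4764) = 3.71%.

3.71%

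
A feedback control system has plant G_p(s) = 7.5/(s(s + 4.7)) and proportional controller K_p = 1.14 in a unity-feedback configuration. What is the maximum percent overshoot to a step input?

The closed-loop denominator s² + 4.7s + 8.55 gives ω_n = √8.55 = 2.924 and ζ = 4.7/(2ω_n) = 0.8037.
%OS = 100·exp(−πζ/√(1−ζ²)) = 100·exp(−π·0.8037/√0.3541) = 1.44%.

1.44%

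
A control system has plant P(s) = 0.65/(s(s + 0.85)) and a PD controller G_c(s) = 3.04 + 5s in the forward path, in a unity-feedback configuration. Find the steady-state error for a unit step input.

0

The open loop G_c(s)P(s) has a pole at the origin (type 1), so the static position error constant is infinite and e_ss = 1/(1+∞) = 0.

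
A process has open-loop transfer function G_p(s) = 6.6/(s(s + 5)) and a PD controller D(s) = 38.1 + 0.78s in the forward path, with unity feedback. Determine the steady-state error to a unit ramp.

The loop has one pole at the origin (type 1). Velocity error constant K_v = lim_{s→0} s·D(s)G_p(s) = 38.1·6.6/5 = 50.29.
Steady-state error to a unit ramp: e_ss = 1/K_v = 0.0199.

0.0199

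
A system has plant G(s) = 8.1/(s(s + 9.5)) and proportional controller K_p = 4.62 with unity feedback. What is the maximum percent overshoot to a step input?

From 1 + K_pG(s) = 0: s² + 9.5s + 37.42 = 0 ⇒ ω_n = 6.117, ζ = 0.7765.
%OS = 100·exp(−πζ/√(1−ζ²)) = 100·exp(−π·0.7765/√0.3971) = 2.08%.

2.08%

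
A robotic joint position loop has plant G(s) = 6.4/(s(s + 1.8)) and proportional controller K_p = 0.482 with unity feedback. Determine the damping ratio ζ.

ζ = 0.512

The closed-loop denominator is s(s+1.8) + 0.482·6.4 = s² + 1.8s + 3.085.
Matching s² + 2ζω_n s + ω_n²: ω_n = √3.085 = 1.756 rad/s and 2ζω_n = 1.8, so ζ = 1.8/(2·1.756) = 0.512.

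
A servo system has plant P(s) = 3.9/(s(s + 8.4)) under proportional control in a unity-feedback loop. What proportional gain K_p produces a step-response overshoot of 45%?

K_p = 74.5

From %OS = 100·exp(−πζ/√(1−ζ²)) = 45%, ζ = −ln(0.45)/√(π²+ln²(0.45)) = 0.2463.
Characteristic equation s² + 8.4s + 3.9K_p = 0 gives ζ = 8.4/(2√(3.9K_p)).
Setting ζ = 0.2463: √(3.9K_p) = 8.4/(2·0.2463) = 17.05, so K_p = 290.7/3.9 = 74.5.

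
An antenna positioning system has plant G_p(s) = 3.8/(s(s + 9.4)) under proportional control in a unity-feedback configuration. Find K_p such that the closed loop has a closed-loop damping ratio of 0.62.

K_p = 15.1

Closed-loop characteristic equation: s² + 9.4s + K_p·3.8 = 0.
So ω_n = √(3.8K_p) and 2ζω_n = 9.4, giving ζ = 9.4/(2√(3.8K_p)).
Setting ζ = 0.62: √(3.8K_p) = 9.4/(2·0.62) = 7.581, so K_p = 57.47/3.8 = 15.1.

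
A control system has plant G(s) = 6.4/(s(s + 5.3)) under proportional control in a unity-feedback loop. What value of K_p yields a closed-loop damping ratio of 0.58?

Closed-loop characteristic equation: s² + 5.3s + K_p·6.4 = 0.
So ω_n = √(6.4K_p) and 2ζω_n = 5.3, giving ζ = 5.3/(2√(6.4K_p)).
Setting ζ = 0.58: √(6.4K_p) = 5.3/(2·0.58) = 4.569, so K_p = 20.88/6.4 = 3.26.

K_p = 3.26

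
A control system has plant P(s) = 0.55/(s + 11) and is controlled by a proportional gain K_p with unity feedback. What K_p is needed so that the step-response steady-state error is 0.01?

K_p = 1980

For a type-0 loop with proportional control, e_ss = 1/(1 + K_p·P(0)).
P(0) = 0.05. Require 1/(1 + K_p·0.05) = 0.01, so 1 + 0.05·K_p = 100.
K_p = (100 − 1)/0.05 = 1980.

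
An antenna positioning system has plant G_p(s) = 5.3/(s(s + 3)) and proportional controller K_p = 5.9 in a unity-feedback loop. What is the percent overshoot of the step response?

41.7%

Closed-loop characteristic equation: s² + 3s + 31.27 = 0, so ω_n = 5.592 rad/s and ζ = 3/(2·5.592) = 0.2682.
%OS = 100·exp(−πζ/√(1−ζ²)) = 100·exp(−π·0.2682/√0.928) = 41.7%.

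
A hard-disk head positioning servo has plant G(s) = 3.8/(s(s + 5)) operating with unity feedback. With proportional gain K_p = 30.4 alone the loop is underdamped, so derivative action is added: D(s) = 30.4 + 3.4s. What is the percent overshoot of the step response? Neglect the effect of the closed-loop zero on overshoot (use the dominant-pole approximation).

Forward path: (30.4 + 3.4s)·3.8/(s(s+5)). The closed-loop characteristic equation is s² + (5 + 3.8·3.4)s + 3.8·30.4 = 0.
That is s² + 17.92s + 115.5 = 0, so ω_n = 10.75 rad/s and ζ = 17.92/(2·10.75) = 0.8336.
%OS = 100·exp(−πζ/√(1−ζ²)) = 0.872%.

0.872%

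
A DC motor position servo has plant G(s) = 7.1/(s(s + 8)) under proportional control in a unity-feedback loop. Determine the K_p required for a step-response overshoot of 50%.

K_p = 48.5

From %OS = 100·exp(−πζ/√(1−ζ²)) = 50%, ζ = −ln(0.5)/√(π²+ln²(0.5)) = 0.2155.
Characteristic equation s² + 8s + 7.1K_p = 0 gives ζ = 8/(2√(7.1K_p)).
Setting ζ = 0.2155: √(7.1K_p) = 8/(2·0.2155) = 18.57, so K_p = 344.7/7.1 = 48.5.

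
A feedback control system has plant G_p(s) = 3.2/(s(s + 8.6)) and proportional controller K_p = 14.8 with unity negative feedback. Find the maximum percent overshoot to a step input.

The closed-loop denominator s² + 8.6s + 47.36 gives ω_n = √47.36 = 6.882 and ζ = 8.6/(2ω_n) = 0.6248.
%OS = 100·exp(−πζ/√(1−ζ²)) = 100·exp(−π·0.6248/√0.6096) = 8.09%.

8.09%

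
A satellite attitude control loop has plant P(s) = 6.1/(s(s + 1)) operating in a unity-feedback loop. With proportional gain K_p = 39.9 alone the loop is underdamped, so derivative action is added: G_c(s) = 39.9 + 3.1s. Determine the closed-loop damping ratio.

ζ = 0.638

Forward path: (39.9 + 3.1s)·6.1/(s(s+1)). The closed-loop characteristic equation is s² + (1 + 6.1·3.1)s + 6.1·39.9 = 0.
That is s² + 19.91s + 243.4 = 0, so ω_n = 15.6 rad/s and ζ = 19.91/(2·15.6) = 0.6381.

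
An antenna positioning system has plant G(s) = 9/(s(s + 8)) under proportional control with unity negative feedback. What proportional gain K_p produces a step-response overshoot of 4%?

K_p = 3.47

From %OS = 100·exp(−πζ/√(1−ζ²)) = 4%, ζ = −ln(0.04)/√(π²+ln²(0.04)) = 0.7156.
Characteristic equation s² + 8s + 9K_p = 0 gives ζ = 8/(2√(9K_p)).
Setting ζ = 0.7156: √(9K_p) = 8/(2·0.7156) = 5.589, so K_p = 31.24/9 = 3.47.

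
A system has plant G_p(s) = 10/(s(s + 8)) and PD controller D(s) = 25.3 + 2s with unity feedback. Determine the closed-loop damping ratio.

Forward path: (25.3 + 2s)·10/(s(s+8)). The closed-loop characteristic equation is s² + (8 + 10·2)s + 10·25.3 = 0.
That is s² + 28s + 253 = 0, so ω_n = 15.91 rad/s and ζ = 28/(2·15.91) = 0.8802.

ζ = 0.88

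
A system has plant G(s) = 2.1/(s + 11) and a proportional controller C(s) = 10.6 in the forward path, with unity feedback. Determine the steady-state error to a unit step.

The loop is type 0. Static position error constant K_pos = C(0)·G(0) = 10.6·0.1909 = 2.024.
Steady-state error to a unit step: e_ss = 1/(1+K_pos) = 1/3.024 = 0.331.

0.331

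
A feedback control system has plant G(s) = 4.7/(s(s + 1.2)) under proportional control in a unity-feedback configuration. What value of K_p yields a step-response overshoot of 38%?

K_p = 0.884

From %OS = 100·exp(−πζ/√(1−ζ²)) = 38%, ζ = −ln(0.38)/√(π²+ln²(0.38)) = 0.2943.
Characteristic equation s² + 1.2s + 4.7K_p = 0 gives ζ = 1.2/(2√(4.7K_p)).
Setting ζ = 0.2943: √(4.7K_p) = 1.2/(2·0.2943) = 2.038, so K_p = 4.155/4.7 = 0.884.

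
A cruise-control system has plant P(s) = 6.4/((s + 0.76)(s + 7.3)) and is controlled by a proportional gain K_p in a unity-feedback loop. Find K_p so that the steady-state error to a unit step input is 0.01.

For a type-0 loop with proportional control, e_ss = 1/(1 + K_p·P(0)).
P(0) = 1.154. Require 1/(1 + K_p·1.154) = 0.01, so 1 + 1.154·K_p = 100.
K_p = (100 − 1)/1.154 = 85.8.

K_p = 85.8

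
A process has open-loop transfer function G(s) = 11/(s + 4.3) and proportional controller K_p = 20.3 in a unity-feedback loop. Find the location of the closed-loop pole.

s = -227.6

Closed-loop transfer function: T(s) = K_p·G(s)/(1 + K_p·G(s)) = 223.3/(s + 4.3 + 223.3) = 223.3/(s + 227.6).
The closed-loop pole is at s = −227.6.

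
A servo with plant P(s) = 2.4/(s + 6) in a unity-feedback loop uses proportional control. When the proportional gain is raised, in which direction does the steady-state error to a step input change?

decrease

e_ss = 1/(1 + K_p·P(0)); a larger K_p raises the denominator, so e_ss decreases.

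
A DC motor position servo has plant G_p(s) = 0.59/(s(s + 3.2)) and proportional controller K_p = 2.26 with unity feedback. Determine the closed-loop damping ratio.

The closed-loop denominator is s(s+3.2) + 2.26·0.59 = s² + 3.2s + 1.333.
Matching s² + 2ζω_n s + ω_n²: ω_n = √1.333 = 1.155 rad/s and 2ζω_n = 3.2, so ζ = 3.2/(2·1.155) = 1.39.

ζ = 1.39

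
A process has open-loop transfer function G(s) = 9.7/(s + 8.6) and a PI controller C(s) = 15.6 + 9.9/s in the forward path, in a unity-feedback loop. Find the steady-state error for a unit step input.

The open loop C(s)G(s) has a pole at the origin (type 1), so the static position error constant is infinite and e_ss = 1/(1+∞) = 0.

0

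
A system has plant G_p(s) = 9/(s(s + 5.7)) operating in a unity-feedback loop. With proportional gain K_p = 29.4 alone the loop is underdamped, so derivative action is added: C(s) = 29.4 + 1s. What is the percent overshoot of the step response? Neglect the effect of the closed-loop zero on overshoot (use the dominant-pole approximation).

Forward path: (29.4 + 1s)·9/(s(s+5.7)). The closed-loop characteristic equation is s² + (5.7 + 9·1)s + 9·29.4 = 0.
That is s² + 14.7s + 264.6 = 0, so ω_n = 16.27 rad/s and ζ = 14.7/(2·16.27) = 0.4518.
%OS = 100·exp(−πζ/√(1−ζ²)) = 20.4%.

20.4%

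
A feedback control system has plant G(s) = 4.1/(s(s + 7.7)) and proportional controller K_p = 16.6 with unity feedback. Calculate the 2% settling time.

Closed-loop characteristic equation: s² + 7.7s + 68.06 = 0, so ω_n = 8.25 rad/s and ζ = 7.7/(2·8.25) = 0.4667.
2% settling time T_s ≈ 4/(ζω_n) = 4/3.85 = 1.04 s.

T_s ≈ 1.04 s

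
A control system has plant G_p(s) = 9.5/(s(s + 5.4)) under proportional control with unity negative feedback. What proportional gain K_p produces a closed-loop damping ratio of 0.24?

Closed-loop characteristic equation: s² + 5.4s + K_p·9.5 = 0.
So ω_n = √(9.5K_p) and 2ζω_n = 5.4, giving ζ = 5.4/(2√(9.5K_p)).
Setting ζ = 0.24: √(9.5K_p) = 5.4/(2·0.24) = 11.25, so K_p = 126.6/9.5 = 13.3.

K_p = 13.3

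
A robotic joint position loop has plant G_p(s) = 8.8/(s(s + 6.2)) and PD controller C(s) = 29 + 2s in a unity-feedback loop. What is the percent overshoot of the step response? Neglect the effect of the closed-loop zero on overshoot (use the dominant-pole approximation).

Forward path: (29 + 2s)·8.8/(s(s+6.2)). The closed-loop characteristic equation is s² + (6.2 + 8.8·2)s + 8.8·29 = 0.
That is s² + 23.8s + 255.2 = 0, so ω_n = 15.97 rad/s and ζ = 23.8/(2·15.97) = 0.7449.
%OS = 100·exp(−πζ/√(1−ζ²)) = 3%.

3%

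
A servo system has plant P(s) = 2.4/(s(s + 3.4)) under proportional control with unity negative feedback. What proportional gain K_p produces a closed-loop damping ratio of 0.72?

Closed-loop characteristic equation: s² + 3.4s + K_p·2.4 = 0.
So ω_n = √(2.4K_p) and 2ζω_n = 3.4, giving ζ = 3.4/(2√(2.4K_p)).
Setting ζ = 0.72: √(2.4K_p) = 3.4/(2·0.72) = 2.361, so K_p = 5.575/2.4 = 2.32.

K_p = 2.32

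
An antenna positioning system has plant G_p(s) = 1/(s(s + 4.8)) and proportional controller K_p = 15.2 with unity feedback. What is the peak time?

From 1 + K_pG_p(s) = 0: s² + 4.8s + 15.2 = 0 ⇒ ω_n = 3.899, ζ = 0.6156.
Damped frequency ω_d = ω_n√(1−ζ²) = 3.072 rad/s, so peak time T_p = π/ω_d = 1.02 s.

T_p = 1.02 s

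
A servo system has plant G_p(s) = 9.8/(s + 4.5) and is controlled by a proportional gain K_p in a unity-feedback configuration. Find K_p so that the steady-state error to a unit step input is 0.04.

K_p = 11

For a type-0 loop with proportional control, e_ss = 1/(1 + K_p·G_p(0)).
G_p(0) = 2.178. Require 1/(1 + K_p·2.178) = 0.04, so 1 + 2.178·K_p = 25.
K_p = (25 − 1)/2.178 = 11.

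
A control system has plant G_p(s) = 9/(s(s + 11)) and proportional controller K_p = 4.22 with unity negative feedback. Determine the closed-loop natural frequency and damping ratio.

With unity feedback the closed-loop characteristic equation is s² + 11s + 4.22·9 = s² + 11s + 37.98 = 0.
So ω_n² = 37.98 ⇒ ω_n = 6.163 rad/s, and ζ = 11/(2ω_n) = 0.892.

ω_n = 6.16 rad/s, ζ = 0.892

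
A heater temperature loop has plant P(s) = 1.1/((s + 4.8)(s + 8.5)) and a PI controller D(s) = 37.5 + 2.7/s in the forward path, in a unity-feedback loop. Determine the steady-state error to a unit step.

The open loop D(s)P(s) has a pole at the origin (type 1), so the static position error constant is infinite and e_ss = 1/(1+∞) = 0.

0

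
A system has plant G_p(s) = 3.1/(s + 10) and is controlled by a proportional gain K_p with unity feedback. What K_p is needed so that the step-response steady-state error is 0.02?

K_p = 158

For a type-0 loop with proportional control, e_ss = 1/(1 + K_p·G_p(0)).
G_p(0) = 0.31. Require 1/(1 + K_p·0.31) = 0.02, so 1 + 0.31·K_p = 50.
K_p = (50 − 1)/0.31 = 158.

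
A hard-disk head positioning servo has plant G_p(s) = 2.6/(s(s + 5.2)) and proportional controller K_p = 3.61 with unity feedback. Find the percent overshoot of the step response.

0.647%

The closed-loop denominator s² + 5.2s + 9.386 gives ω_n = √9.386 = 3.064 and ζ = 5.2/(2ω_n) = 0.8487.
%OS = 100·exp(−πζ/√(1−ζ²)) = 100·exp(−π·0.8487/√0.2798) = 0.647%.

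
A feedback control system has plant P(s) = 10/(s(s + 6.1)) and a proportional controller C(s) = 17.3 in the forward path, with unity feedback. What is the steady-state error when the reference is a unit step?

The open loop C(s)P(s) has a pole at the origin (type 1), so the static position error constant is infinite and e_ss = 1/(1+∞) = 0.

0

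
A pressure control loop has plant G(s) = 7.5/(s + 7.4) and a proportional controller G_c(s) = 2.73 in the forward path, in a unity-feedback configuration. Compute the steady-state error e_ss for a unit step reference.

0.265

The loop is type 0. Static position error constant K_pos = G_c(0)·G(0) = 2.73·1.014 = 2.767.
Steady-state error to a unit step: e_ss = 1/(1+K_pos) = 1/3.767 = 0.265.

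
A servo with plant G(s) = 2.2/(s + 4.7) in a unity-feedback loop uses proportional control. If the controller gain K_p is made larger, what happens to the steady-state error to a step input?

The position error constant K_pos = K_p·G(0) grows with K_p, and e_ss = 1/(1+K_pos) falls.

decrease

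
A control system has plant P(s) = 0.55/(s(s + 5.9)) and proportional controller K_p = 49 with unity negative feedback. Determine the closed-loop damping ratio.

The closed-loop denominator is s(s+5.9) + 49·0.55 = s² + 5.9s + 26.95.
So ω_n² = 26.95 ⇒ ω_n = 5.191 rad/s, and ζ = 5.9/(2ω_n) = 0.568.

ζ = 0.568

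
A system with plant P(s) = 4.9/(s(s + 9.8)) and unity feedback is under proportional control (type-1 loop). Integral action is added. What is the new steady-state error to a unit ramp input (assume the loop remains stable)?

The integrator raises the loop to type 2, so K_v → ∞ and e_ss to a ramp is zero.

0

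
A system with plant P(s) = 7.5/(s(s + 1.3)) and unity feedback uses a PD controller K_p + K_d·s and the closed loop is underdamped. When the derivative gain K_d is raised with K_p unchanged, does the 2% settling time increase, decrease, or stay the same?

Characteristic equation s² + (1.3 + 7.5K_d)s + 7.5K_p = 0: raising K_d increases ζω_n = (1.3+7.5K_d)/2 while the loop stays underdamped, so T_s ≈ 4/(ζω_n) decreases.

decrease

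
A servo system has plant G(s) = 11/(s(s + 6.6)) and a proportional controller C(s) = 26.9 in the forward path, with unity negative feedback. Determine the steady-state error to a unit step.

The open loop C(s)G(s) has a pole at the origin (type 1), so the static position error constant is infinite and e_ss = 1/(1+∞) = 0.

0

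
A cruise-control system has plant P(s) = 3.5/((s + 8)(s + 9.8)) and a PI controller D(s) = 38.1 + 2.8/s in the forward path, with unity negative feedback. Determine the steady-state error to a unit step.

0

The open loop D(s)P(s) has a pole at the origin (type 1), so the static position error constant is infinite and e_ss = 1/(1+∞) = 0.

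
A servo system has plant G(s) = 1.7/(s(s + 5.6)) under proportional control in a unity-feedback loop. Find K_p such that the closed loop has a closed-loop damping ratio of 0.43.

Closed-loop characteristic equation: s² + 5.6s + K_p·1.7 = 0.
So ω_n = √(1.7K_p) and 2ζω_n = 5.6, giving ζ = 5.6/(2√(1.7K_p)).
Setting ζ = 0.43: √(1.7K_p) = 5.6/(2·0.43) = 6.512, so K_p = 42.4/1.7 = 24.9.

K_p = 24.9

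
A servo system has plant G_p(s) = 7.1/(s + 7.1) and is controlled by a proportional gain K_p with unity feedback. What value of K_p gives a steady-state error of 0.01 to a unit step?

K_p = 99

For a type-0 loop with proportional control, e_ss = 1/(1 + K_p·G_p(0)).
G_p(0) = 1. Require 1/(1 + K_p·1) = 0.01, so 1 + 1·K_p = 100.
K_p = (100 − 1)/1 = 99.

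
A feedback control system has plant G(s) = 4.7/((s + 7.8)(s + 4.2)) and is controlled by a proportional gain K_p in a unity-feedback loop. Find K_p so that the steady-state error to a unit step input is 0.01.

K_p = 690

Steady-state error for a unit step on this type-0 loop is 1/(1 + K_p·G(0)).
G(0) = 0.1435. Require 1/(1 + K_p·0.1435) = 0.01, so 1 + 0.1435·K_p = 100.
K_p = (100 − 1)/0.1435 = 690.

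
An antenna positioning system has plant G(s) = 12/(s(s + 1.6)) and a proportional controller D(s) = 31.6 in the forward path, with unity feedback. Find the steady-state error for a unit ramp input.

0.00422

The loop has one pole at the origin (type 1). Velocity error constant K_v = lim_{s→0} s·D(s)G(s) = 31.6·12/1.6 = 237.
Steady-state error to a unit ramp: e_ss = 1/K_v = 0.00422.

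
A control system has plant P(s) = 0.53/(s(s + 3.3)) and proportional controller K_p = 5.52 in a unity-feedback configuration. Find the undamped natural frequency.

With unity feedback the closed-loop characteristic equation is s² + 3.3s + 5.52·0.53 = s² + 3.3s + 2.926 = 0.
Matching s² + 2ζω_n s + ω_n²: ω_n = √2.926 = 1.71 rad/s and 2ζω_n = 3.3, so ζ = 3.3/(2·1.71) = 0.965.

ω_n = 1.71 rad/s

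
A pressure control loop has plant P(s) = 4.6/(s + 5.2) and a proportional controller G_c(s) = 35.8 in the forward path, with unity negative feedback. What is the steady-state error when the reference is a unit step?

The loop is type 0. Static position error constant K_pos = G_c(0)·P(0) = 35.8·0.8846 = 31.67.
Steady-state error to a unit step: e_ss = 1/(1+K_pos) = 1/32.67 = 0.0306.

0.0306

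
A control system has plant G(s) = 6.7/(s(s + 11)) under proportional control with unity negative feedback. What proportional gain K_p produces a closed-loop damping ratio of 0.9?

K_p = 5.57

Closed-loop characteristic equation: s² + 11s + K_p·6.7 = 0.
So ω_n = √(6.7K_p) and 2ζω_n = 11, giving ζ = 11/(2√(6.7K_p)).
Setting ζ = 0.9: √(6.7K_p) = 11/(2·0.9) = 6.111, so K_p = 37.35/6.7 = 5.57.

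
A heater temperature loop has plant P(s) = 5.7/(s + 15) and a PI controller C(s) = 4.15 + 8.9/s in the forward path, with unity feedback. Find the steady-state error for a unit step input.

0

The open loop C(s)P(s) has a pole at the origin (type 1), so the static position error constant is infinite and e_ss = 1/(1+∞) = 0.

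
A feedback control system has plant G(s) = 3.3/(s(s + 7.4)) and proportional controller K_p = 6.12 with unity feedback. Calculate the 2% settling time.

Closed-loop characteristic equation: s² + 7.4s + 20.2 = 0, so ω_n = 4.494 rad/s and ζ = 7.4/(2·4.494) = 0.8233.
2% settling time T_s ≈ 4/(ζω_n) = 4/3.7 = 1.08 s.

T_s ≈ 1.08 s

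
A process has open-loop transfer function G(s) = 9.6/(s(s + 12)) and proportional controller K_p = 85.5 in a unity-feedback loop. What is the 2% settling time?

The closed-loop denominator s² + 12s + 820.8 gives ω_n = √820.8 = 28.65 and ζ = 12/(2ω_n) = 0.2094.
2% settling time T_s ≈ 4/(ζω_n) = 4/6 = 0.667 s.

T_s ≈ 0.667 s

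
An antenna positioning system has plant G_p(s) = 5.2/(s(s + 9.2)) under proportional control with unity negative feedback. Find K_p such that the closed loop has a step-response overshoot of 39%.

From %OS = 100·exp(−πζ/√(1−ζ²)) = 39%, ζ = −ln(0.39)/√(π²+ln²(0.39)) = 0.2871.
Characteristic equation s² + 9.2s + 5.2K_p = 0 gives ζ = 9.2/(2√(5.2K_p)).
Setting ζ = 0.2871: √(5.2K_p) = 9.2/(2·0.2871) = 16.02, so K_p = 256.7/5.2 = 49.4.

K_p = 49.4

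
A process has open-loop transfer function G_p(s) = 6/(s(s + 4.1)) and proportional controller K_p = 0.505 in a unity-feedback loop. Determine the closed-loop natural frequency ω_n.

The closed-loop denominator is s(s+4.1) + 0.505·6 = s² + 4.1s + 3.03.
So ω_n² = 3.03 ⇒ ω_n = 1.741 rad/s, and ζ = 4.1/(2ω_n) = 1.18.

ω_n = 1.74 rad/s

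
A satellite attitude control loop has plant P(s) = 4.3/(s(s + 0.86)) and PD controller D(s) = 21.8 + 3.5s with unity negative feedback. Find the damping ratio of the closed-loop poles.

Forward path: (21.8 + 3.5s)·4.3/(s(s+0.86)). The closed-loop characteristic equation is s² + (0.86 + 4.3·3.5)s + 4.3·21.8 = 0.
That is s² + 15.91s + 93.74 = 0, so ω_n = 9.682 rad/s and ζ = 15.91/(2·9.682) = 0.8216.

ζ = 0.822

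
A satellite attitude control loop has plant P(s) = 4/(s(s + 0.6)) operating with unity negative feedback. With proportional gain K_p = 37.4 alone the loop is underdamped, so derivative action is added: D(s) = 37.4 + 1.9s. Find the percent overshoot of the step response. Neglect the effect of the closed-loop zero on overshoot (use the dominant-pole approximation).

Forward path: (37.4 + 1.9s)·4/(s(s+0.6)). The closed-loop characteristic equation is s² + (0.6 + 4·1.9)s + 4·37.4 = 0.
That is s² + 8.2s + 149.6 = 0, so ω_n = 12.23 rad/s and ζ = 8.2/(2·12.23) = 0.3352.
%OS = 100·exp(−πζ/√(1−ζ²)) = 32.7%.

32.7%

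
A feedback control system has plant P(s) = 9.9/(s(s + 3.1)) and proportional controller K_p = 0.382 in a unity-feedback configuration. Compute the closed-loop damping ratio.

ζ = 0.797

The closed-loop denominator is s(s+3.1) + 0.382·9.9 = s² + 3.1s + 3.782.
So ω_n² = 3.782 ⇒ ω_n = 1.945 rad/s, and ζ = 3.1/(2ω_n) = 0.797.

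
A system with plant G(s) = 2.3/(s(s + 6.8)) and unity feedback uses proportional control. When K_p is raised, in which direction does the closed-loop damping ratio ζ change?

ζ = 6.8/(2√(2.3K_p)); increasing K_p raises the denominator, so ζ falls.

decrease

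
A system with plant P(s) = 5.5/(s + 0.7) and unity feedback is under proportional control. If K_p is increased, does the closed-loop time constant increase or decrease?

decrease

Closed-loop pole is at s = −(0.7+K_p·5.5); larger K_p moves it further left, so τ = 1/(0.7+K_p·5.5) decreases.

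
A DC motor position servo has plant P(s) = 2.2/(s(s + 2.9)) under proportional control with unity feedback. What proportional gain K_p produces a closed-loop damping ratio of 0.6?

K_p = 2.65

Closed-loop characteristic equation: s² + 2.9s + K_p·2.2 = 0.
So ω_n = √(2.2K_p) and 2ζω_n = 2.9, giving ζ = 2.9/(2√(2.2K_p)).
Setting ζ = 0.6: √(2.2K_p) = 2.9/(2·0.6) = 2.417, so K_p = 5.84/2.2 = 2.65.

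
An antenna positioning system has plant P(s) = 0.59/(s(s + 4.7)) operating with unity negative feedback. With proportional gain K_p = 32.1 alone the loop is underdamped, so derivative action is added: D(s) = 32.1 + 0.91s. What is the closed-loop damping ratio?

ζ = 0.602

Forward path: (32.1 + 0.91s)·0.59/(s(s+4.7)). The closed-loop characteristic equation is s² + (4.7 + 0.59·0.91)s + 0.59·32.1 = 0.
That is s² + 5.237s + 18.94 = 0, so ω_n = 4.352 rad/s and ζ = 5.237/(2·4.352) = 0.6017.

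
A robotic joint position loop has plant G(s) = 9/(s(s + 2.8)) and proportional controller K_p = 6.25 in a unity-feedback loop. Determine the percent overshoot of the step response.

55.1%

Closed-loop characteristic equation: s² + 2.8s + 56.25 = 0, so ω_n = 7.5 rad/s and ζ = 2.8/(2·7.5) = 0.1867.
%OS = 100·exp(−πζ/√(1−ζ²)) = 100·exp(−π·0.1867/√0.9652) = 55.1%.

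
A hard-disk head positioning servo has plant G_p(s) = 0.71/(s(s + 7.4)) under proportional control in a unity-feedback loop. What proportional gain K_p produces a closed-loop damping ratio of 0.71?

K_p = 38.2

Closed-loop characteristic equation: s² + 7.4s + K_p·0.71 = 0.
So ω_n = √(0.71K_p) and 2ζω_n = 7.4, giving ζ = 7.4/(2√(0.71K_p)).
Setting ζ = 0.71: √(0.71K_p) = 7.4/(2·0.71) = 5.211, so K_p = 27.16/0.71 = 38.2.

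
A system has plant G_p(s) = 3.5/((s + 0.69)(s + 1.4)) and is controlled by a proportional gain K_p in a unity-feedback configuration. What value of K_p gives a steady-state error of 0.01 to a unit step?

For a type-0 loop with proportional control, e_ss = 1/(1 + K_p·G_p(0)).
G_p(0) = 3.623. Require 1/(1 + K_p·3.623) = 0.01, so 1 + 3.623·K_p = 100.
K_p = (100 − 1)/3.623 = 27.3.

K_p = 27.3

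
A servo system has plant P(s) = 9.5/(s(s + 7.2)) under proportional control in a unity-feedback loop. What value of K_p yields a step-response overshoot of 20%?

K_p = 6.56

From %OS = 100·exp(−πζ/√(1−ζ²)) = 20%, ζ = −ln(0.2)/√(π²+ln²(0.2)) = 0.4559.
Characteristic equation s² + 7.2s + 9.5K_p = 0 gives ζ = 7.2/(2√(9.5K_p)).
Setting ζ = 0.4559: √(9.5K_p) = 7.2/(2·0.4559) = 7.896, so K_p = 62.34/9.5 = 6.56.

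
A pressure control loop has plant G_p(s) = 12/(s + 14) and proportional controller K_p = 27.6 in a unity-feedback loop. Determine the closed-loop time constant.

τ = 0.0029 s

Closed-loop transfer function: T(s) = K_p·G_p(s)/(1 + K_p·G_p(s)) = 331.2/(s + 14 + 331.2) = 331.2/(s + 345.2).
Time constant τ = 1/345.2 = 0.0029 s.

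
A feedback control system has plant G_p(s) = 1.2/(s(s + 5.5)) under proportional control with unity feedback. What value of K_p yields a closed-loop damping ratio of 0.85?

Closed-loop characteristic equation: s² + 5.5s + K_p·1.2 = 0.
So ω_n = √(1.2K_p) and 2ζω_n = 5.5, giving ζ = 5.5/(2√(1.2K_p)).
Setting ζ = 0.85: √(1.2K_p) = 5.5/(2·0.85) = 3.235, so K_p = 10.47/1.2 = 8.72.

K_p = 8.72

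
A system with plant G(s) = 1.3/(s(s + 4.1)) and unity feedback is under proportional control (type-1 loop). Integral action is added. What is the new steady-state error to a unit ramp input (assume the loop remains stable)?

The integrator raises the loop to type 2, so K_v → ∞ and e_ss to a ramp is zero.

0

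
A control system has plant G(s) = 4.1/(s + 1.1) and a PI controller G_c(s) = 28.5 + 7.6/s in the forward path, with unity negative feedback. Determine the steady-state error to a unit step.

0

The open loop G_c(s)G(s) has a pole at the origin (type 1), so the static position error constant is infinite and e_ss = 1/(1+∞) = 0.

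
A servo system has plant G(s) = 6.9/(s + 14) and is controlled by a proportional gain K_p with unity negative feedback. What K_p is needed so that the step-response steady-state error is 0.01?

Steady-state error for a unit step on this type-0 loop is 1/(1 + K_p·G(0)).
G(0) = 0.4929. Require 1/(1 + K_p·0.4929) = 0.01, so 1 + 0.4929·K_p = 100.
K_p = (100 − 1)/0.4929 = 201.

K_p = 201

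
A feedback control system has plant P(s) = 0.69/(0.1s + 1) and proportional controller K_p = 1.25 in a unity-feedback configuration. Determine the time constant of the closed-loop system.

τ = 0.0537 s

Closed loop: T(s) = K_p·P/(1+K_p·P) = 0.8625/(0.1s + 1 + 0.8625), with pole at s = −(1 + 0.8625)/0.1 = −18.62.
Closed-loop time constant τ = 1/18.62 = 0.0537 s.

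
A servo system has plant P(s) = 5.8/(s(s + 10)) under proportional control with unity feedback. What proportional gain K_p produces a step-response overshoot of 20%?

K_p = 20.7

From %OS = 100·exp(−πζ/√(1−ζ²)) = 20%, ζ = −ln(0.2)/√(π²+ln²(0.2)) = 0.4559.
Characteristic equation s² + 10s + 5.8K_p = 0 gives ζ = 10/(2√(5.8K_p)).
Setting ζ = 0.4559: √(5.8K_p) = 10/(2·0.4559) = 10.97, so K_p = 120.3/5.8 = 20.7.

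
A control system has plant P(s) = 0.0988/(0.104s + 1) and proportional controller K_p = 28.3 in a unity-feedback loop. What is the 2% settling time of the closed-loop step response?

Closed loop: T(s) = K_p·P/(1+K_p·P) = 2.796/(0.104s + 1 + 2.796), with pole at s = −(1 + 2.796)/0.104 = −36.5.
τ = 1/36.5 = 0.0274 s, so 2% settling time ≈ 4τ = 0.11 s.

T_s ≈ 0.11 s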